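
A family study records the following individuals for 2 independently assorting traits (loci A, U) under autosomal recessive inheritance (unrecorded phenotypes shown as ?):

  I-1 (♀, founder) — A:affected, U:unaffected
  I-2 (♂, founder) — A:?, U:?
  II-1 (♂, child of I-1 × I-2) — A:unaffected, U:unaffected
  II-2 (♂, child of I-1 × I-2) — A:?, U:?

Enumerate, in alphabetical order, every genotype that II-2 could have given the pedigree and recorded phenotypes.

II-2 ∈ {Aa UU, Aa Uu, Aa uu, aa UU, aa Uu, aa uu}

A/I-1 aff ·: aa
A/I-2 ? ·: AA|Aa
A/II-1 un I-1×I-2: Aa
A/II-2 ? I-1×I-2: Aa|aa
⇒ A over [I-1,I-2,II-1,II-2]: 3 consistent
U/I-1 un ·: UU|Uu
U/I-2 ? ·: UU|Uu|uu
U/II-1 un I-1×I-2: UU|Uu
U/II-2 ? I-1×I-2: UU|Uu|uu
⇒ U over [I-1,I-2,II-1,II-2]: 18 consistent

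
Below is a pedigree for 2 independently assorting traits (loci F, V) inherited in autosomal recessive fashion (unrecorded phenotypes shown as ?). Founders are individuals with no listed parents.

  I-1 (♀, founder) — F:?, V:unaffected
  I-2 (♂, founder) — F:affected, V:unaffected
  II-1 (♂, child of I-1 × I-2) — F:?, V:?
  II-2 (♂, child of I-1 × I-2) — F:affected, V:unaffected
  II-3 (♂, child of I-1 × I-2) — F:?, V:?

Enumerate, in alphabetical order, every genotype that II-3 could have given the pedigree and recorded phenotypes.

F/I-1 ? ·: Ff|ff
F/I-2 aff ·: ff
F/II-1 ? I-1×I-2: Ff|ff
F/II-2 aff I-1×I-2: ff
F/II-3 ? I-1×I-2: Ff|ff
⇒ F over [I-1,I-2,II-1,II-2,II-3]: 5 consistent
V/I-1 un ·: VV|Vv
V/I-2 un ·: VV|Vv
V/II-1 ? I-1×I-2: VV|Vv|vv
V/II-2 un I-1×I-2: VV|Vv
V/II-3 ? I-1×I-2: VV|Vv|vv
⇒ V over [I-1,I-2,II-1,II-2,II-3]: 35 consistent

II-3 ∈ {Ff VV, Ff Vv, Ff vv, ff VV, ff Vv, ff vv}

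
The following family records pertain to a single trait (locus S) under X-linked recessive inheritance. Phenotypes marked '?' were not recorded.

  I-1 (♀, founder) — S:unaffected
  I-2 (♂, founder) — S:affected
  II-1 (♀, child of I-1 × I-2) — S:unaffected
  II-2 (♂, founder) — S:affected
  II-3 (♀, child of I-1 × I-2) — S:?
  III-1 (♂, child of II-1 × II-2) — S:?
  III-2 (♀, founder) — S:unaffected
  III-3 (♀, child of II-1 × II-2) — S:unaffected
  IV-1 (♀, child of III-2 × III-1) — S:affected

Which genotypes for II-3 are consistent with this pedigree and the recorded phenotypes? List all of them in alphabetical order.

S/I-1 un ·: X^SX^S|X^SX^s
S/I-2 aff ·: X^sY
S/II-1 un I-1×I-2: X^SX^s
S/II-2 aff ·: X^sY
S/II-3 ? I-1×I-2: X^SX^s|X^sX^s
S/III-1 ? II-1×II-2: X^sY
S/III-2 un ·: X^SX^s
S/III-3 un II-1×II-2: X^SX^s
S/IV-1 aff III-2×III-1: X^sX^s
⇒ S over [I-1,I-2,II-1,II-2,II-3,III-1,III-2,III-3,IV-1]: 3 consistent

II-3 ∈ {X^SX^s, X^sX^s}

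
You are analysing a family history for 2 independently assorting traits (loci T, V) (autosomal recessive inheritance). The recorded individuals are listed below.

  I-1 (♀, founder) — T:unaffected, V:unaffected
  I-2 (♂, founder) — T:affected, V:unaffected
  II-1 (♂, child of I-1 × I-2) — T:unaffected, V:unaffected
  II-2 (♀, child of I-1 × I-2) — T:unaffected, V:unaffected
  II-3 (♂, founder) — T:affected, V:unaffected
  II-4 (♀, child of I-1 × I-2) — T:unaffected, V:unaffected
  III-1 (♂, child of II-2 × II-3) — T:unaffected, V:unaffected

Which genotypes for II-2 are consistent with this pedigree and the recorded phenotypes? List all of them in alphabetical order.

II-2 ∈ {Tt VV, Tt Vv}

T/I-1 un ·: TT|Tt
T/I-2 aff ·: tt
T/II-1 un I-1×I-2: Tt
T/II-2 un I-1×I-2: Tt
T/II-3 aff ·: tt
T/II-4 un I-1×I-2: Tt
T/III-1 un II-2×II-3: Tt
⇒ T over [I-1,I-2,II-1,II-2,II-3,II-4,III-1]: 2 consistent
V/I-1 un ·: VV|Vv
V/I-2 un ·: VV|Vv
V/II-1 un I-1×I-2: VV|Vv
V/II-2 un I-1×I-2: VV|Vv
V/II-3 un ·: VV|Vv
V/II-4 un I-1×I-2: VV|Vv
V/III-1 un II-2×II-3: VV|Vv
⇒ V over [I-1,I-2,II-1,II-2,II-3,II-4,III-1]: 87 consistent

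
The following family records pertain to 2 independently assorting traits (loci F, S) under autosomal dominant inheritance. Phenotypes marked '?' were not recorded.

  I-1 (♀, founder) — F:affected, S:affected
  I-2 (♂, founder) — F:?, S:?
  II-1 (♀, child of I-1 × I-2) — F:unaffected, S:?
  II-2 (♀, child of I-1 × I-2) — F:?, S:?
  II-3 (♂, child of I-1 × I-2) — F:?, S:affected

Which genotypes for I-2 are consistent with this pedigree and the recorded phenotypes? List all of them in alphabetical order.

I-2 ∈ {Ff SS, Ff Ss, Ff ss, ff SS, ff Ss, ff ss}

F/I-1 aff ·: Ff
F/I-2 ? ·: ff|Ff
F/II-1 un I-1×I-2: ff
F/II-2 ? I-1×I-2: ff|Ff|FF
F/II-3 ? I-1×I-2: ff|Ff|FF
⇒ F over [I-1,I-2,II-1,II-2,II-3]: 13 consistent
S/I-1 aff ·: Ss|SS
S/I-2 ? ·: ss|Ss|SS
S/II-1 ? I-1×I-2: ss|Ss|SS
S/II-2 ? I-1×I-2: ss|Ss|SS
S/II-3 aff I-1×I-2: Ss|SS
⇒ S over [I-1,I-2,II-1,II-2,II-3]: 40 consistent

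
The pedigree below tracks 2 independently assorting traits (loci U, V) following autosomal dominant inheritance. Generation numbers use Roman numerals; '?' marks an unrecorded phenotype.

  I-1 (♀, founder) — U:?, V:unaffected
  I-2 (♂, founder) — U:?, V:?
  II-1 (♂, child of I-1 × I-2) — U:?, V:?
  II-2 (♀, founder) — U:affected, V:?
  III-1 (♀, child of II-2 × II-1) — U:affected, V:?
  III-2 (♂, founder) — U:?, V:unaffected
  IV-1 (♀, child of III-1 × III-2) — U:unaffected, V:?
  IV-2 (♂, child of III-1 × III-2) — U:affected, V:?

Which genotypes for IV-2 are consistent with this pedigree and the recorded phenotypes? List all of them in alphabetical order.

IV-2 ∈ {UU Vv, UU vv, Uu Vv, Uu vv}

U/I-1 ? ·: uu|Uu|UU
U/I-2 ? ·: uu|Uu|UU
U/II-1 ? I-1×I-2: uu|Uu|UU
U/II-2 aff ·: Uu|UU
U/III-1 aff II-2×II-1: Uu
U/III-2 ? ·: uu|Uu
U/IV-1 un III-1×III-2: uu
U/IV-2 aff III-1×III-2: Uu|UU
⇒ U over [I-1,I-2,II-1,II-2,III-1,III-2,IV-1,IV-2]: 78 consistent
V/I-1 un ·: vv
V/I-2 ? ·: vv|Vv|VV
V/II-1 ? I-1×I-2: vv|Vv
V/II-2 ? ·: vv|Vv|VV
V/III-1 ? II-2×II-1: vv|Vv|VV
V/III-2 un ·: vv
V/IV-1 ? III-1×III-2: vv|Vv
V/IV-2 ? III-1×III-2: vv|Vv
⇒ V over [I-1,I-2,II-1,II-2,III-1,III-2,IV-1,IV-2]: 52 consistent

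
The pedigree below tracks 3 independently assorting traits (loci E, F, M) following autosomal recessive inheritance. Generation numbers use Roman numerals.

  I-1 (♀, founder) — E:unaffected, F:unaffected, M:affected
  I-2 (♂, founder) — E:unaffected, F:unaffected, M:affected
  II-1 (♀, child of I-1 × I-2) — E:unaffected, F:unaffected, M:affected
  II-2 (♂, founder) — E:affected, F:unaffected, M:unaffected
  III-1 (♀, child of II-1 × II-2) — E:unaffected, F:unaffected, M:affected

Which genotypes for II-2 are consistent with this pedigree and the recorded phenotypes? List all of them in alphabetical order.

II-2 ∈ {ee FF Mm, ee Ff Mm}

E/I-1 un ·: EE|Ee
E/I-2 un ·: EE|Ee
E/II-1 un I-1×I-2: EE|Ee
E/II-2 aff ·: ee
E/III-1 un II-1×II-2: Ee
⇒ E over [I-1,I-2,II-1,II-2,III-1]: 7 consistent
F/I-1 un ·: FF|Ff
F/I-2 un ·: FF|Ff
F/II-1 un I-1×I-2: FF|Ff
F/II-2 un ·: FF|Ff
F/III-1 un II-1×II-2: FF|Ff
⇒ F over [I-1,I-2,II-1,II-2,III-1]: 24 consistent
M/I-1 aff ·: mm
M/I-2 aff ·: mm
M/II-1 aff I-1×I-2: mm
M/II-2 un ·: Mm
M/III-1 aff II-1×II-2: mm
⇒ M over [I-1,I-2,II-1,II-2,III-1]: 1 consistent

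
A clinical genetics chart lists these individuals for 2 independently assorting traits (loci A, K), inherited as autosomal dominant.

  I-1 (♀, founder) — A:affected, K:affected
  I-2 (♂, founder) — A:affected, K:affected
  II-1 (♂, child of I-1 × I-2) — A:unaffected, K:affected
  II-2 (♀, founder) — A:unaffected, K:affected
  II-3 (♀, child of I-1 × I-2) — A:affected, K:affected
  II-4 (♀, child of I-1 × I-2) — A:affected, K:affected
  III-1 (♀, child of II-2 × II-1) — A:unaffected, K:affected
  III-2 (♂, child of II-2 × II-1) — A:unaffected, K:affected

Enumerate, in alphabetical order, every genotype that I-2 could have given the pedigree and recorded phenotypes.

A/I-1 aff ·: Aa
A/I-2 aff ·: Aa
A/II-1 un I-1×I-2: aa
A/II-2 un ·: aa
A/II-3 aff I-1×I-2: Aa|AA
A/II-4 aff I-1×I-2: Aa|AA
A/III-1 un II-2×II-1: aa
A/III-2 un II-2×II-1: aa
⇒ A over [I-1,I-2,II-1,II-2,II-3,II-4,III-1,III-2]: 4 consistent
K/I-1 aff ·: Kk|KK
K/I-2 aff ·: Kk|KK
K/II-1 aff I-1×I-2: Kk|KK
K/II-2 aff ·: Kk|KK
K/II-3 aff I-1×I-2: Kk|KK
K/II-4 aff I-1×I-2: Kk|KK
K/III-1 aff II-2×II-1: Kk|KK
K/III-2 aff II-2×II-1: Kk|KK
⇒ K over [I-1,I-2,II-1,II-2,II-3,II-4,III-1,III-2]: 161 consistent

I-2 ∈ {Aa KK, Aa Kk}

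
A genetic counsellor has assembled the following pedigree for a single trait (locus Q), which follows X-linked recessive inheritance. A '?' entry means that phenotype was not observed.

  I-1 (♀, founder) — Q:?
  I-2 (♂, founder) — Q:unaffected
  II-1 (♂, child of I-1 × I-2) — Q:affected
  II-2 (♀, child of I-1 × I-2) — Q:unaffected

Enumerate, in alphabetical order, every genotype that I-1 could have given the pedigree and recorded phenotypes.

I-1 ∈ {X^QX^q, X^qX^q}

Q/I-1 ? ·: X^QX^q|X^qX^q
Q/I-2 un ·: X^QY
Q/II-1 aff I-1×I-2: X^qY
Q/II-2 un I-1×I-2: X^QX^Q|X^QX^q
⇒ Q over [I-1,I-2,II-1,II-2]: 3 consistent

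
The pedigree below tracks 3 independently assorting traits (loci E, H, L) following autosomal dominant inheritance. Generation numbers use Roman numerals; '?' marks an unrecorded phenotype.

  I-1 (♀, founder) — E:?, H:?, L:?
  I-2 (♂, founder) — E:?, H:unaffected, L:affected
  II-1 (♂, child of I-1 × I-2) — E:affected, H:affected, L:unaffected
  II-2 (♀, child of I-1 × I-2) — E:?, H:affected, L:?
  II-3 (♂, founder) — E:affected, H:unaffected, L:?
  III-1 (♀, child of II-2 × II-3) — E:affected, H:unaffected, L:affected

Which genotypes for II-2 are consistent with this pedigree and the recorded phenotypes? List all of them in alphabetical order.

II-2 ∈ {EE Hh LL, EE Hh Ll, EE Hh ll, Ee Hh LL, Ee Hh Ll, Ee Hh ll, ee Hh LL, ee Hh Ll, ee Hh ll}

E/I-1 ? ·: ee|Ee|EE
E/I-2 ? ·: ee|Ee|EE
E/II-1 aff I-1×I-2: Ee|EE
E/II-2 ? I-1×I-2: ee|Ee|EE
E/II-3 aff ·: Ee|EE
E/III-1 aff II-2×II-3: Ee|EE
⇒ E over [I-1,I-2,II-1,II-2,II-3,III-1]: 69 consistent
H/I-1 ? ·: Hh|HH
H/I-2 un ·: hh
H/II-1 aff I-1×I-2: Hh
H/II-2 aff I-1×I-2: Hh
H/II-3 un ·: hh
H/III-1 un II-2×II-3: hh
⇒ H over [I-1,I-2,II-1,II-2,II-3,III-1]: 2 consistent
L/I-1 ? ·: ll|Ll
L/I-2 aff ·: Ll
L/II-1 un I-1×I-2: ll
L/II-2 ? I-1×I-2: ll|Ll|LL
L/II-3 ? ·: ll|Ll|LL
L/III-1 aff II-2×II-3: Ll|LL
⇒ L over [I-1,I-2,II-1,II-2,II-3,III-1]: 18 consistent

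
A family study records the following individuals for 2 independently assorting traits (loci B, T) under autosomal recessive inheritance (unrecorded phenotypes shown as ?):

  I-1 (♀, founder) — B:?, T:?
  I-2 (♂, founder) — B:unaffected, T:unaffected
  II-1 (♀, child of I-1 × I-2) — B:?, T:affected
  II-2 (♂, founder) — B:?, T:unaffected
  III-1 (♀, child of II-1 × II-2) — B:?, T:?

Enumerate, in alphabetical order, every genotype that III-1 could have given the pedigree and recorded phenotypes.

B/I-1 ? ·: BB|Bb|bb
B/I-2 un ·: BB|Bb
B/II-1 ? I-1×I-2: BB|Bb|bb
B/II-2 ? ·: BB|Bb|bb
B/III-1 ? II-1×II-2: BB|Bb|bb
⇒ B over [I-1,I-2,II-1,II-2,III-1]: 59 consistent
T/I-1 ? ·: Tt|tt
T/I-2 un ·: Tt
T/II-1 aff I-1×I-2: tt
T/II-2 un ·: TT|Tt
T/III-1 ? II-1×II-2: Tt|tt
⇒ T over [I-1,I-2,II-1,II-2,III-1]: 6 consistent

III-1 ∈ {BB Tt, BB tt, Bb Tt, Bb tt, bb Tt, bb tt}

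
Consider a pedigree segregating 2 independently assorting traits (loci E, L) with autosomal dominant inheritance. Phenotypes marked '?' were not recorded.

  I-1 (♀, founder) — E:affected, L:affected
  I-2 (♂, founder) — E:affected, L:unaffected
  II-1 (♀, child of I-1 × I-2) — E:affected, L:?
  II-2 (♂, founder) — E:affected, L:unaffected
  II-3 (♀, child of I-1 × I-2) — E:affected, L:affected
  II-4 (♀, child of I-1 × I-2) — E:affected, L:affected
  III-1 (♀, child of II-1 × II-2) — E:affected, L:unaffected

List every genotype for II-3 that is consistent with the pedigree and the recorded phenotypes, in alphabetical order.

E/I-1 aff ·: Ee|EE
E/I-2 aff ·: Ee|EE
E/II-1 aff I-1×I-2: Ee|EE
E/II-2 aff ·: Ee|EE
E/II-3 aff I-1×I-2: Ee|EE
E/II-4 aff I-1×I-2: Ee|EE
E/III-1 aff II-1×II-2: Ee|EE
⇒ E over [I-1,I-2,II-1,II-2,II-3,II-4,III-1]: 87 consistent
L/I-1 aff ·: Ll|LL
L/I-2 un ·: ll
L/II-1 ? I-1×I-2: ll|Ll
L/II-2 un ·: ll
L/II-3 aff I-1×I-2: Ll
L/II-4 aff I-1×I-2: Ll
L/III-1 un II-1×II-2: ll
⇒ L over [I-1,I-2,II-1,II-2,II-3,II-4,III-1]: 3 consistent

II-3 ∈ {EE Ll, Ee Ll}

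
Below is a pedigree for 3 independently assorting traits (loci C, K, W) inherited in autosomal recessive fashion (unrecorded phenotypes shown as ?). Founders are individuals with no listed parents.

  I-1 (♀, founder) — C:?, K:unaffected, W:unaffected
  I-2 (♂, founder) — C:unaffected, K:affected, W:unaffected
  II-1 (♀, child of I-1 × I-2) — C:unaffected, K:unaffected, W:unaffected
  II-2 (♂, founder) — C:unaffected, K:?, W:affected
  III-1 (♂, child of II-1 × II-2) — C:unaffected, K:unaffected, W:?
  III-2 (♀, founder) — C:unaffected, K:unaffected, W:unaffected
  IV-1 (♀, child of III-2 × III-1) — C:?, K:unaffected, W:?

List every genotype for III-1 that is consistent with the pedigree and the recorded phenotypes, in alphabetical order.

III-1 ∈ {CC KK Ww, CC KK ww, CC Kk Ww, CC Kk ww, Cc KK Ww, Cc KK ww, Cc Kk Ww, Cc Kk ww}

C/I-1 ? ·: CC|Cc|cc
C/I-2 un ·: CC|Cc
C/II-1 un I-1×I-2: CC|Cc
C/II-2 un ·: CC|Cc
C/III-1 un II-1×II-2: CC|Cc
C/III-2 un ·: CC|Cc
C/IV-1 ? III-2×III-1: CC|Cc|cc
⇒ C over [I-1,I-2,II-1,II-2,III-1,III-2,IV-1]: 124 consistent
K/I-1 un ·: KK|Kk
K/I-2 aff ·: kk
K/II-1 un I-1×I-2: Kk
K/II-2 ? ·: KK|Kk|kk
K/III-1 un II-1×II-2: KK|Kk
K/III-2 un ·: KK|Kk
K/IV-1 un III-2×III-1: KK|Kk
⇒ K over [I-1,I-2,II-1,II-2,III-1,III-2,IV-1]: 36 consistent
W/I-1 un ·: WW|Ww
W/I-2 un ·: WW|Ww
W/II-1 un I-1×I-2: WW|Ww
W/II-2 aff ·: ww
W/III-1 ? II-1×II-2: Ww|ww
W/III-2 un ·: WW|Ww
W/IV-1 ? III-2×III-1: WW|Ww|ww
⇒ W over [I-1,I-2,II-1,II-2,III-1,III-2,IV-1]: 44 consistent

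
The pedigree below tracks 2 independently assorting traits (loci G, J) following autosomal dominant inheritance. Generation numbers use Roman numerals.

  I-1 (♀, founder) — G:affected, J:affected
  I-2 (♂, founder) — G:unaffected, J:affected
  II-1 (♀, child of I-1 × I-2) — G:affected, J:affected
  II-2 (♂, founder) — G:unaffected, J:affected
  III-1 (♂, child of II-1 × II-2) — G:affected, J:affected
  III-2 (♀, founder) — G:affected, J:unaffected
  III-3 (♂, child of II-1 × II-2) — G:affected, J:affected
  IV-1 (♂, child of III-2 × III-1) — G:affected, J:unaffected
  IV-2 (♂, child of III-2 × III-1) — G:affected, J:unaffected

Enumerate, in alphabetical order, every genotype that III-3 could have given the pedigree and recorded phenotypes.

III-3 ∈ {Gg JJ, Gg Jj}

G/I-1 aff ·: Gg|GG
G/I-2 un ·: gg
G/II-1 aff I-1×I-2: Gg
G/II-2 un ·: gg
G/III-1 aff II-1×II-2: Gg
G/III-2 aff ·: Gg|GG
G/III-3 aff II-1×II-2: Gg
G/IV-1 aff III-2×III-1: Gg|GG
G/IV-2 aff III-2×III-1: Gg|GG
⇒ G over [I-1,I-2,II-1,II-2,III-1,III-2,III-3,IV-1,IV-2]: 16 consistent
J/I-1 aff ·: Jj|JJ
J/I-2 aff ·: Jj|JJ
J/II-1 aff I-1×I-2: Jj|JJ
J/II-2 aff ·: Jj|JJ
J/III-1 aff II-1×II-2: Jj
J/III-2 un ·: jj
J/III-3 aff II-1×II-2: Jj|JJ
J/IV-1 un III-2×III-1: jj
J/IV-2 un III-2×III-1: jj
⇒ J over [I-1,I-2,II-1,II-2,III-1,III-2,III-3,IV-1,IV-2]: 20 consistent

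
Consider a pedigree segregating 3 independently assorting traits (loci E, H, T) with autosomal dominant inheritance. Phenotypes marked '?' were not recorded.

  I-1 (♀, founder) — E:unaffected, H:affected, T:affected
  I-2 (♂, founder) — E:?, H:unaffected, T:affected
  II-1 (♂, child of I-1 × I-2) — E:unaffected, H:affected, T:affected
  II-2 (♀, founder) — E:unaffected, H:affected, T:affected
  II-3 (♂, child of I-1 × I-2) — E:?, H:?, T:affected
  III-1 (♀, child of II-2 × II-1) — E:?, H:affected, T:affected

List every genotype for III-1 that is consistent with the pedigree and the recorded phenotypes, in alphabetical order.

III-1 ∈ {ee HH TT, ee HH Tt, ee Hh TT, ee Hh Tt}

E/I-1 un ·: ee
E/I-2 ? ·: ee|Ee
E/II-1 un I-1×I-2: ee
E/II-2 un ·: ee
E/II-3 ? I-1×I-2: ee|Ee
E/III-1 ? II-2×II-1: ee
⇒ E over [I-1,I-2,II-1,II-2,II-3,III-1]: 3 consistent
H/I-1 aff ·: Hh|HH
H/I-2 un ·: hh
H/II-1 aff I-1×I-2: Hh
H/II-2 aff ·: Hh|HH
H/II-3 ? I-1×I-2: hh|Hh
H/III-1 aff II-2×II-1: Hh|HH
⇒ H over [I-1,I-2,II-1,II-2,II-3,III-1]: 12 consistent
T/I-1 aff ·: Tt|TT
T/I-2 aff ·: Tt|TT
T/II-1 aff I-1×I-2: Tt|TT
T/II-2 aff ·: Tt|TT
T/II-3 aff I-1×I-2: Tt|TT
T/III-1 aff II-2×II-1: Tt|TT
⇒ T over [I-1,I-2,II-1,II-2,II-3,III-1]: 45 consistent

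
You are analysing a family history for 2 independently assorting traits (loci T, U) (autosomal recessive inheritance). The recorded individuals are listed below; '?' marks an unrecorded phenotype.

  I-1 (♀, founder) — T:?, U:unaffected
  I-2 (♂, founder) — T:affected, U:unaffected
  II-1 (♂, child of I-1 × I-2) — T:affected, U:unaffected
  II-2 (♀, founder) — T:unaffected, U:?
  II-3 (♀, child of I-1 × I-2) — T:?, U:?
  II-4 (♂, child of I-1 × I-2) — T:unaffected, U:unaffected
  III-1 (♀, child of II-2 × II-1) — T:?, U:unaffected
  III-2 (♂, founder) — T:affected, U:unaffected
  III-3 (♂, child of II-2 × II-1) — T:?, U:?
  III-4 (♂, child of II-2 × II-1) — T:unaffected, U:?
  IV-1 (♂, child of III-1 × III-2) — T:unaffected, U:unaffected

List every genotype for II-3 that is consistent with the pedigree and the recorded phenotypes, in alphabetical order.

II-3 ∈ {Tt UU, Tt Uu, Tt uu, tt UU, tt Uu, tt uu}

T/I-1 ? ·: Tt
T/I-2 aff ·: tt
T/II-1 aff I-1×I-2: tt
T/II-2 un ·: TT|Tt
T/II-3 ? I-1×I-2: Tt|tt
T/II-4 un I-1×I-2: Tt
T/III-1 ? II-2×II-1: Tt
T/III-2 aff ·: tt
T/III-3 ? II-2×II-1: Tt|tt
T/III-4 un II-2×II-1: Tt
T/IV-1 un III-1×III-2: Tt
⇒ T over [I-1,I-2,II-1,II-2,II-3,II-4,III-1,III-2,III-3,III-4,IV-1]: 6 consistent
U/I-1 un ·: UU|Uu
U/I-2 un ·: UU|Uu
U/II-1 un I-1×I-2: UU|Uu
U/II-2 ? ·: UU|Uu|uu
U/II-3 ? I-1×I-2: UU|Uu|uu
U/II-4 un I-1×I-2: UU|Uu
U/III-1 un II-2×II-1: UU|Uu
U/III-2 un ·: UU|Uu
U/III-3 ? II-2×II-1: UU|Uu|uu
U/III-4 ? II-2×II-1: UU|Uu|uu
U/IV-1 un III-1×III-2: UU|Uu
⇒ U over [I-1,I-2,II-1,II-2,II-3,II-4,III-1,III-2,III-3,III-4,IV-1]: 2023 consistent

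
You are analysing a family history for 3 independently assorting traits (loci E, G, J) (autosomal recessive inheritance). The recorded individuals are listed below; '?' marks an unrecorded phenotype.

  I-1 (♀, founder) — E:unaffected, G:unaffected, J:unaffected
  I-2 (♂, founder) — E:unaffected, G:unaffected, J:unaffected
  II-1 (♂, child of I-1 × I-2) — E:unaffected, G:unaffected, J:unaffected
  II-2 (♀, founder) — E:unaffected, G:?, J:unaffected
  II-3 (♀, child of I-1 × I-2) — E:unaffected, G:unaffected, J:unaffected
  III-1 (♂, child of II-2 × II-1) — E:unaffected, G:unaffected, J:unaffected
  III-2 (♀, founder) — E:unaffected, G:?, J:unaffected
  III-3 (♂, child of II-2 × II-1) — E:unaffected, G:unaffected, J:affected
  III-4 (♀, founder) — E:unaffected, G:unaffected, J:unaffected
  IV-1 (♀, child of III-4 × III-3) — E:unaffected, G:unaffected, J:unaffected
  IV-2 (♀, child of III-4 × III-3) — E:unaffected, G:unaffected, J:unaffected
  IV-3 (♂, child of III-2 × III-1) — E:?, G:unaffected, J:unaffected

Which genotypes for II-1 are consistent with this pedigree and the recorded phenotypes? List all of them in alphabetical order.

II-1 ∈ {EE GG Jj, EE Gg Jj, Ee GG Jj, Ee Gg Jj}

E/I-1 un ·: EE|Ee
E/I-2 un ·: EE|Ee
E/II-1 un I-1×I-2: EE|Ee
E/II-2 un ·: EE|Ee
E/II-3 un I-1×I-2: EE|Ee
E/III-1 un II-2×II-1: EE|Ee
E/III-2 un ·: EE|Ee
E/III-3 un II-2×II-1: EE|Ee
E/III-4 un ·: EE|Ee
E/IV-1 un III-4×III-3: EE|Ee
E/IV-2 un III-4×III-3: EE|Ee
E/IV-3 ? III-2×III-1: EE|Ee|ee
⇒ E over [I-1,I-2,II-1,II-2,II-3,III-1,III-2,III-3,III-4,IV-1,IV-2,IV-3]: 2081 consistent
G/I-1 un ·: GG|Gg
G/I-2 un ·: GG|Gg
G/II-1 un I-1×I-2: GG|Gg
G/II-2 ? ·: GG|Gg|gg
G/II-3 un I-1×I-2: GG|Gg
G/III-1 un II-2×II-1: GG|Gg
G/III-2 ? ·: GG|Gg|gg
G/III-3 un II-2×II-1: GG|Gg
G/III-4 un ·: GG|Gg
G/IV-1 un III-4×III-3: GG|Gg
G/IV-2 un III-4×III-3: GG|Gg
G/IV-3 un III-2×III-1: GG|Gg
⇒ G over [I-1,I-2,II-1,II-2,II-3,III-1,III-2,III-3,III-4,IV-1,IV-2,IV-3]: 2883 consistent
J/I-1 un ·: JJ|Jj
J/I-2 un ·: JJ|Jj
J/II-1 un I-1×I-2: Jj
J/II-2 un ·: Jj
J/II-3 un I-1×I-2: JJ|Jj
J/III-1 un II-2×II-1: JJ|Jj
J/III-2 un ·: JJ|Jj
J/III-3 aff II-2×II-1: jj
J/III-4 un ·: JJ|Jj
J/IV-1 un III-4×III-3: Jj
J/IV-2 un III-4×III-3: Jj
J/IV-3 un III-2×III-1: JJ|Jj
⇒ J over [I-1,I-2,II-1,II-2,II-3,III-1,III-2,III-3,III-4,IV-1,IV-2,IV-3]: 84 consistent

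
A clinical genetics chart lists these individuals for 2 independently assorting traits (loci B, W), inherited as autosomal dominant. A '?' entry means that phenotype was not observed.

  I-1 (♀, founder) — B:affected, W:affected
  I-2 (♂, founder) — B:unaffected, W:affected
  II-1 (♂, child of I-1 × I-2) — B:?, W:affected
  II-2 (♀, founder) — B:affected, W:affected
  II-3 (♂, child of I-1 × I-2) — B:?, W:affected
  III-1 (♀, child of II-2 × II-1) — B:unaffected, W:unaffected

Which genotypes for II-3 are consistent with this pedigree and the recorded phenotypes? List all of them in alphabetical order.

II-3 ∈ {Bb WW, Bb Ww, bb WW, bb Ww}

B/I-1 aff ·: Bb|BB
B/I-2 un ·: bb
B/II-1 ? I-1×I-2: bb|Bb
B/II-2 aff ·: Bb
B/II-3 ? I-1×I-2: bb|Bb
B/III-1 un II-2×II-1: bb
⇒ B over [I-1,I-2,II-1,II-2,II-3,III-1]: 5 consistent
W/I-1 aff ·: Ww|WW
W/I-2 aff ·: Ww|WW
W/II-1 aff I-1×I-2: Ww
W/II-2 aff ·: Ww
W/II-3 aff I-1×I-2: Ww|WW
W/III-1 un II-2×II-1: ww
⇒ W over [I-1,I-2,II-1,II-2,II-3,III-1]: 6 consistent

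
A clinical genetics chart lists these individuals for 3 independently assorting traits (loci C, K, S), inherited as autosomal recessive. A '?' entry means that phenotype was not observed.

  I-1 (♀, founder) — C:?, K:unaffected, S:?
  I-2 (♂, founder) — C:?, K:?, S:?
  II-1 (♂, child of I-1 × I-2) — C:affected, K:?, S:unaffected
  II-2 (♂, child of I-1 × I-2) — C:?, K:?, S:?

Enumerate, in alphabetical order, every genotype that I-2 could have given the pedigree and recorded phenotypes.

C/I-1 ? ·: Cc|cc
C/I-2 ? ·: Cc|cc
C/II-1 aff I-1×I-2: cc
C/II-2 ? I-1×I-2: CC|Cc|cc
⇒ C over [I-1,I-2,II-1,II-2]: 8 consistent
K/I-1 un ·: KK|Kk
K/I-2 ? ·: KK|Kk|kk
K/II-1 ? I-1×I-2: KK|Kk|kk
K/II-2 ? I-1×I-2: KK|Kk|kk
⇒ K over [I-1,I-2,II-1,II-2]: 23 consistent
S/I-1 ? ·: SS|Ss|ss
S/I-2 ? ·: SS|Ss|ss
S/II-1 un I-1×I-2: SS|Ss
S/II-2 ? I-1×I-2: SS|Ss|ss
⇒ S over [I-1,I-2,II-1,II-2]: 21 consistent

I-2 ∈ {Cc KK SS, Cc KK Ss, Cc KK ss, Cc Kk SS, Cc Kk Ss, Cc Kk ss, Cc kk SS, Cc kk Ss, Cc kk ss, cc KK SS, cc KK Ss, cc KK ss, cc Kk SS, cc Kk Ss, cc Kk ss, cc kk SS, cc kk Ss, cc kk ss}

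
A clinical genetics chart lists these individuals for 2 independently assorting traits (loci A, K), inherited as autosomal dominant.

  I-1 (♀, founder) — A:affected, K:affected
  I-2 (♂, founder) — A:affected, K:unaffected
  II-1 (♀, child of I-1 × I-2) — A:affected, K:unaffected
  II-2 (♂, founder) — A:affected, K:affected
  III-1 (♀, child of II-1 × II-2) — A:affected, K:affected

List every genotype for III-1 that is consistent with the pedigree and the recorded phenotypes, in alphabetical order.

A/I-1 aff ·: Aa|AA
A/I-2 aff ·: Aa|AA
A/II-1 aff I-1×I-2: Aa|AA
A/II-2 aff ·: Aa|AA
A/III-1 aff II-1×II-2: Aa|AA
⇒ A over [I-1,I-2,II-1,II-2,III-1]: 24 consistent
K/I-1 aff ·: Kk
K/I-2 un ·: kk
K/II-1 un I-1×I-2: kk
K/II-2 aff ·: Kk|KK
K/III-1 aff II-1×II-2: Kk
⇒ K over [I-1,I-2,II-1,II-2,III-1]: 2 consistent

III-1 ∈ {AA Kk, Aa Kk}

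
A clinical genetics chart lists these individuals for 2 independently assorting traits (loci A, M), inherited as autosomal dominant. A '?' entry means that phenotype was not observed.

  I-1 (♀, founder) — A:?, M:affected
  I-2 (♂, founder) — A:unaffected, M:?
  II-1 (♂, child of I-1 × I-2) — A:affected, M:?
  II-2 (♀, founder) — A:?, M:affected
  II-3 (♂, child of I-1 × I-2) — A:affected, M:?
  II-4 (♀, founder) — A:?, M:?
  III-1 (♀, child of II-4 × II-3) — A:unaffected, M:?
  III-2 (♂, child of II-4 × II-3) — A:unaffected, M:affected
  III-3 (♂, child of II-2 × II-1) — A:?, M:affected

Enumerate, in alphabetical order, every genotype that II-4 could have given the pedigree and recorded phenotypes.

II-4 ∈ {Aa MM, Aa Mm, Aa mm, aa MM, aa Mm, aa mm}

A/I-1 ? ·: Aa|AA
A/I-2 un ·: aa
A/II-1 aff I-1×I-2: Aa
A/II-2 ? ·: aa|Aa|AA
A/II-3 aff I-1×I-2: Aa
A/II-4 ? ·: aa|Aa
A/III-1 un II-4×II-3: aa
A/III-2 un II-4×II-3: aa
A/III-3 ? II-2×II-1: aa|Aa|AA
⇒ A over [I-1,I-2,II-1,II-2,II-3,II-4,III-1,III-2,III-3]: 28 consistent
M/I-1 aff ·: Mm|MM
M/I-2 ? ·: mm|Mm|MM
M/II-1 ? I-1×I-2: mm|Mm|MM
M/II-2 aff ·: Mm|MM
M/II-3 ? I-1×I-2: mm|Mm|MM
M/II-4 ? ·: mm|Mm|MM
M/III-1 ? II-4×II-3: mm|Mm|MM
M/III-2 aff II-4×II-3: Mm|MM
M/III-3 aff II-2×II-1: Mm|MM
⇒ M over [I-1,I-2,II-1,II-2,II-3,II-4,III-1,III-2,III-3]: 597 consistent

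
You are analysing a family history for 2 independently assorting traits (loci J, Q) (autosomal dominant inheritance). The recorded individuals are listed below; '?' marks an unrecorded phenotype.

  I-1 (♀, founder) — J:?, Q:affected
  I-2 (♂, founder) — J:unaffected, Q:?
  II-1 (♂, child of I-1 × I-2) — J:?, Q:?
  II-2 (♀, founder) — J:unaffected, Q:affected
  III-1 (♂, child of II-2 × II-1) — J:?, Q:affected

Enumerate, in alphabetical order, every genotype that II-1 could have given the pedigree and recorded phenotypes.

II-1 ∈ {Jj QQ, Jj Qq, Jj qq, jj QQ, jj Qq, jj qq}

J/I-1 ? ·: jj|Jj|JJ
J/I-2 un ·: jj
J/II-1 ? I-1×I-2: jj|Jj
J/II-2 un ·: jj
J/III-1 ? II-2×II-1: jj|Jj
⇒ J over [I-1,I-2,II-1,II-2,III-1]: 6 consistent
Q/I-1 aff ·: Qq|QQ
Q/I-2 ? ·: qq|Qq|QQ
Q/II-1 ? I-1×I-2: qq|Qq|QQ
Q/II-2 aff ·: Qq|QQ
Q/III-1 aff II-2×II-1: Qq|QQ
⇒ Q over [I-1,I-2,II-1,II-2,III-1]: 36 consistent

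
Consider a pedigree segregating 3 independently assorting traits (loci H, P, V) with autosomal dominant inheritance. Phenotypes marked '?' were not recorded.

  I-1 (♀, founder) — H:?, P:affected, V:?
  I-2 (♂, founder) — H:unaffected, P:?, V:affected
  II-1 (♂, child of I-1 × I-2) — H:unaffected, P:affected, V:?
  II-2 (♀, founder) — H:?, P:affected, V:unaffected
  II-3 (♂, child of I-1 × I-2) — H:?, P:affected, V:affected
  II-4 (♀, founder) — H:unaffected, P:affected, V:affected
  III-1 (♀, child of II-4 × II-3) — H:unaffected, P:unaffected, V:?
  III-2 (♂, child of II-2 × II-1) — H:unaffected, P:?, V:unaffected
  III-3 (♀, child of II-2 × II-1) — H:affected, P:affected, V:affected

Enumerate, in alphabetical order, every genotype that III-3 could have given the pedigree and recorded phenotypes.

III-3 ∈ {Hh PP Vv, Hh Pp Vv}

H/I-1 ? ·: hh|Hh
H/I-2 un ·: hh
H/II-1 un I-1×I-2: hh
H/II-2 ? ·: Hh
H/II-3 ? I-1×I-2: hh|Hh
H/II-4 un ·: hh
H/III-1 un II-4×II-3: hh
H/III-2 un II-2×II-1: hh
H/III-3 aff II-2×II-1: Hh
⇒ H over [I-1,I-2,II-1,II-2,II-3,II-4,III-1,III-2,III-3]: 3 consistent
P/I-1 aff ·: Pp|PP
P/I-2 ? ·: pp|Pp|PP
P/II-1 aff I-1×I-2: Pp|PP
P/II-2 aff ·: Pp|PP
P/II-3 aff I-1×I-2: Pp
P/II-4 aff ·: Pp
P/III-1 un II-4×II-3: pp
P/III-2 ? II-2×II-1: pp|Pp|PP
P/III-3 aff II-2×II-1: Pp|PP
⇒ P over [I-1,I-2,II-1,II-2,II-3,II-4,III-1,III-2,III-3]: 65 consistent
V/I-1 ? ·: vv|Vv|VV
V/I-2 aff ·: Vv|VV
V/II-1 ? I-1×I-2: Vv
V/II-2 un ·: vv
V/II-3 aff I-1×I-2: Vv|VV
V/II-4 aff ·: Vv|VV
V/III-1 ? II-4×II-3: vv|Vv|VV
V/III-2 un II-2×II-1: vv
V/III-3 aff II-2×II-1: Vv
⇒ V over [I-1,I-2,II-1,II-2,II-3,II-4,III-1,III-2,III-3]: 34 consistent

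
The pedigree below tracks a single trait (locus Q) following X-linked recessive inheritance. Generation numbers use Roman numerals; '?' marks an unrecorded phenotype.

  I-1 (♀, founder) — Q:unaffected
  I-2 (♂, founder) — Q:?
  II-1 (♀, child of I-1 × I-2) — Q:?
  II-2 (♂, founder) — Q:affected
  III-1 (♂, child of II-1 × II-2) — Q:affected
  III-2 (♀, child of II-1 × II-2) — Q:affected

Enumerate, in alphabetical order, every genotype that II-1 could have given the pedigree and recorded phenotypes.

II-1 ∈ {X^QX^q, X^qX^q}

Q/I-1 un ·: X^QX^Q|X^QX^q
Q/I-2 ? ·: X^QY|X^qY
Q/II-1 ? I-1×I-2: X^QX^q|X^qX^q
Q/II-2 aff ·: X^qY
Q/III-1 aff II-1×II-2: X^qY
Q/III-2 aff II-1×II-2: X^qX^q
⇒ Q over [I-1,I-2,II-1,II-2,III-1,III-2]: 4 consistent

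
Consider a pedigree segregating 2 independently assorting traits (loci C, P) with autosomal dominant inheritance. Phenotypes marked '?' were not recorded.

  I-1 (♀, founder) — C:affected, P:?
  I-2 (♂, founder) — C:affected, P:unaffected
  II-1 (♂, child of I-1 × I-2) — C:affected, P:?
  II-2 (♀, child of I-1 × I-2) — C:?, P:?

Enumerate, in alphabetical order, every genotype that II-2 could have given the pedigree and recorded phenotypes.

C/I-1 aff ·: Cc|CC
C/I-2 aff ·: Cc|CC
C/II-1 aff I-1×I-2: Cc|CC
C/II-2 ? I-1×I-2: cc|Cc|CC
⇒ C over [I-1,I-2,II-1,II-2]: 15 consistent
P/I-1 ? ·: pp|Pp|PP
P/I-2 un ·: pp
P/II-1 ? I-1×I-2: pp|Pp
P/II-2 ? I-1×I-2: pp|Pp
⇒ P over [I-1,I-2,II-1,II-2]: 6 consistent

II-2 ∈ {CC Pp, CC pp, Cc Pp, Cc pp, cc Pp, cc pp}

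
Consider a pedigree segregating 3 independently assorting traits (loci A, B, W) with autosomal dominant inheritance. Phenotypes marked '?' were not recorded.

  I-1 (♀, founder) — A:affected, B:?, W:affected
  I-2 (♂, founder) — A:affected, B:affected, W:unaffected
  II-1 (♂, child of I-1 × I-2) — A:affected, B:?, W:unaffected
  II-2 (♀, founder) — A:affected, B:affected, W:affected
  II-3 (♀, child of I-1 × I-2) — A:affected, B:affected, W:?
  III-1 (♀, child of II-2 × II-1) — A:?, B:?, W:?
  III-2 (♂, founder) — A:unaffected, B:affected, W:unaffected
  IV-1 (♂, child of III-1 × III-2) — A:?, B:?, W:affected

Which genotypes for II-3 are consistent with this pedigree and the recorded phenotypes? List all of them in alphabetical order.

A/I-1 aff ·: Aa|AA
A/I-2 aff ·: Aa|AA
A/II-1 aff I-1×I-2: Aa|AA
A/II-2 aff ·: Aa|AA
A/II-3 aff I-1×I-2: Aa|AA
A/III-1 ? II-2×II-1: aa|Aa|AA
A/III-2 un ·: aa
A/IV-1 ? III-1×III-2: aa|Aa
⇒ A over [I-1,I-2,II-1,II-2,II-3,III-1,III-2,IV-1]: 70 consistent
B/I-1 ? ·: bb|Bb|BB
B/I-2 aff ·: Bb|BB
B/II-1 ? I-1×I-2: bb|Bb|BB
B/II-2 aff ·: Bb|BB
B/II-3 aff I-1×I-2: Bb|BB
B/III-1 ? II-2×II-1: bb|Bb|BB
B/III-2 aff ·: Bb|BB
B/IV-1 ? III-1×III-2: bb|Bb|BB
⇒ B over [I-1,I-2,II-1,II-2,II-3,III-1,III-2,IV-1]: 268 consistent
W/I-1 aff ·: Ww
W/I-2 un ·: ww
W/II-1 un I-1×I-2: ww
W/II-2 aff ·: Ww|WW
W/II-3 ? I-1×I-2: ww|Ww
W/III-1 ? II-2×II-1: Ww
W/III-2 un ·: ww
W/IV-1 aff III-1×III-2: Ww
⇒ W over [I-1,I-2,II-1,II-2,II-3,III-1,III-2,IV-1]: 4 consistent

II-3 ∈ {AA BB Ww, AA BB ww, AA Bb Ww, AA Bb ww, Aa BB Ww, Aa BB ww, Aa Bb Ww, Aa Bb ww}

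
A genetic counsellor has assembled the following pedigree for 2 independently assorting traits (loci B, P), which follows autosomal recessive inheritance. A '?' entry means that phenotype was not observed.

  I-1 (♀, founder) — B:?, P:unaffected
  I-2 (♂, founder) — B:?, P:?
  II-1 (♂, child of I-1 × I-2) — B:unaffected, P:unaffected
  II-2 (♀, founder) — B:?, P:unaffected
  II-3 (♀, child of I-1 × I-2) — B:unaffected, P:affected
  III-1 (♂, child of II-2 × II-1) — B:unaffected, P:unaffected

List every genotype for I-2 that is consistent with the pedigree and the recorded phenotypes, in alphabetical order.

I-2 ∈ {BB Pp, BB pp, Bb Pp, Bb pp, bb Pp, bb pp}

B/I-1 ? ·: BB|Bb|bb
B/I-2 ? ·: BB|Bb|bb
B/II-1 un I-1×I-2: BB|Bb
B/II-2 ? ·: BB|Bb|bb
B/II-3 un I-1×I-2: BB|Bb
B/III-1 un II-2×II-1: BB|Bb
⇒ B over [I-1,I-2,II-1,II-2,II-3,III-1]: 78 consistent
P/I-1 un ·: Pp
P/I-2 ? ·: Pp|pp
P/II-1 un I-1×I-2: PP|Pp
P/II-2 un ·: PP|Pp
P/II-3 aff I-1×I-2: pp
P/III-1 un II-2×II-1: PP|Pp
⇒ P over [I-1,I-2,II-1,II-2,II-3,III-1]: 11 consistent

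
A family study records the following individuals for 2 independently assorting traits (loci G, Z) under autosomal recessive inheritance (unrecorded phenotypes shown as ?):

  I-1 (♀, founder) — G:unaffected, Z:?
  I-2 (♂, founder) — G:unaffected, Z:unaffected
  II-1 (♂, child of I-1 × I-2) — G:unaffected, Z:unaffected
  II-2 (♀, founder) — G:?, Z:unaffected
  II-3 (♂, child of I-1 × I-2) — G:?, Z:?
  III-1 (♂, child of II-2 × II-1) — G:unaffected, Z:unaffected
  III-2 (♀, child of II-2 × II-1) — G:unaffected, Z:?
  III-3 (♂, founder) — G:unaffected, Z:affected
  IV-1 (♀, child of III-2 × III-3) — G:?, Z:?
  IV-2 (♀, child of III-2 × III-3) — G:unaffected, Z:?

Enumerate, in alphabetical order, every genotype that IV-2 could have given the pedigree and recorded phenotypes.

IV-2 ∈ {GG Zz, GG zz, Gg Zz, Gg zz}

G/I-1 un ·: GG|Gg
G/I-2 un ·: GG|Gg
G/II-1 un I-1×I-2: GG|Gg
G/II-2 ? ·: GG|Gg|gg
G/II-3 ? I-1×I-2: GG|Gg|gg
G/III-1 un II-2×II-1: GG|Gg
G/III-2 un II-2×II-1: GG|Gg
G/III-3 un ·: GG|Gg
G/IV-1 ? III-2×III-3: GG|Gg|gg
G/IV-2 un III-2×III-3: GG|Gg
⇒ G over [I-1,I-2,II-1,II-2,II-3,III-1,III-2,III-3,IV-1,IV-2]: 850 consistent
Z/I-1 ? ·: ZZ|Zz|zz
Z/I-2 un ·: ZZ|Zz
Z/II-1 un I-1×I-2: ZZ|Zz
Z/II-2 un ·: ZZ|Zz
Z/II-3 ? I-1×I-2: ZZ|Zz|zz
Z/III-1 un II-2×II-1: ZZ|Zz
Z/III-2 ? II-2×II-1: ZZ|Zz|zz
Z/III-3 aff ·: zz
Z/IV-1 ? III-2×III-3: Zz|zz
Z/IV-2 ? III-2×III-3: Zz|zz
⇒ Z over [I-1,I-2,II-1,II-2,II-3,III-1,III-2,III-3,IV-1,IV-2]: 308 consistent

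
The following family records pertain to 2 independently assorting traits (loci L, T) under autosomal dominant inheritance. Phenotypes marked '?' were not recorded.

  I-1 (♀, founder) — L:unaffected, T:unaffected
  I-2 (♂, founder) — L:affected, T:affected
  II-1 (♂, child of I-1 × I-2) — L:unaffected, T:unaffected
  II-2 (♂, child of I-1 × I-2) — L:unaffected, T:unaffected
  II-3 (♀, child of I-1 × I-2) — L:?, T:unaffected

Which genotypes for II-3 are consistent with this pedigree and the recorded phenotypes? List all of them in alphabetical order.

II-3 ∈ {Ll tt, ll tt}

L/I-1 un ·: ll
L/I-2 aff ·: Ll
L/II-1 un I-1×I-2: ll
L/II-2 un I-1×I-2: ll
L/II-3 ? I-1×I-2: ll|Ll
⇒ L over [I-1,I-2,II-1,II-2,II-3]: 2 consistent
T/I-1 un ·: tt
T/I-2 aff ·: Tt
T/II-1 un I-1×I-2: tt
T/II-2 un I-1×I-2: tt
T/II-3 un I-1×I-2: tt
⇒ T over [I-1,I-2,II-1,II-2,II-3]: 1 consistent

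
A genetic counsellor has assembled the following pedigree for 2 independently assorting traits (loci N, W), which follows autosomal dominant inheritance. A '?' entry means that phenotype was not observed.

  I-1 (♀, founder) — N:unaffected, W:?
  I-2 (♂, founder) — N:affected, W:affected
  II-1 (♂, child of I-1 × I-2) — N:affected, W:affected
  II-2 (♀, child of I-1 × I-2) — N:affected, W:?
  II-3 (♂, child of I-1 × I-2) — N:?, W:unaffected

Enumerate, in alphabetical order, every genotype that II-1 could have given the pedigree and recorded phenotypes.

N/I-1 un ·: nn
N/I-2 aff ·: Nn|NN
N/II-1 aff I-1×I-2: Nn
N/II-2 aff I-1×I-2: Nn
N/II-3 ? I-1×I-2: nn|Nn
⇒ N over [I-1,I-2,II-1,II-2,II-3]: 3 consistent
W/I-1 ? ·: ww|Ww
W/I-2 aff ·: Ww
W/II-1 aff I-1×I-2: Ww|WW
W/II-2 ? I-1×I-2: ww|Ww|WW
W/II-3 un I-1×I-2: ww
⇒ W over [I-1,I-2,II-1,II-2,II-3]: 8 consistent

II-1 ∈ {Nn WW, Nn Ww}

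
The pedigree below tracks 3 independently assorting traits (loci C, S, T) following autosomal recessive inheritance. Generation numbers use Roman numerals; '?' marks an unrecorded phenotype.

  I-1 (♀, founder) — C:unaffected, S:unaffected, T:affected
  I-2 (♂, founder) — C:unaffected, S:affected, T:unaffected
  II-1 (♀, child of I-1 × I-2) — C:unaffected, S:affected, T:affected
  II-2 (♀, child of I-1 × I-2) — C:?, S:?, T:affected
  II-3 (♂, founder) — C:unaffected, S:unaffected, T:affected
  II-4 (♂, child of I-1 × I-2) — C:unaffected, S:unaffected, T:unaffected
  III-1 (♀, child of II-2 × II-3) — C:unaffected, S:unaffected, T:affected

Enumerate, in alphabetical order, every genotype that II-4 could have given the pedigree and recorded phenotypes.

C/I-1 un ·: CC|Cc
C/I-2 un ·: CC|Cc
C/II-1 un I-1×I-2: CC|Cc
C/II-2 ? I-1×I-2: CC|Cc|cc
C/II-3 un ·: CC|Cc
C/II-4 un I-1×I-2: CC|Cc
C/III-1 un II-2×II-3: CC|Cc
⇒ C over [I-1,I-2,II-1,II-2,II-3,II-4,III-1]: 95 consistent
S/I-1 un ·: Ss
S/I-2 aff ·: ss
S/II-1 aff I-1×I-2: ss
S/II-2 ? I-1×I-2: Ss|ss
S/II-3 un ·: SS|Ss
S/II-4 un I-1×I-2: Ss
S/III-1 un II-2×II-3: SS|Ss
⇒ S over [I-1,I-2,II-1,II-2,II-3,II-4,III-1]: 6 consistent
T/I-1 aff ·: tt
T/I-2 un ·: Tt
T/II-1 aff I-1×I-2: tt
T/II-2 aff I-1×I-2: tt
T/II-3 aff ·: tt
T/II-4 un I-1×I-2: Tt
T/III-1 aff II-2×II-3: tt
⇒ T over [I-1,I-2,II-1,II-2,II-3,II-4,III-1]: 1 consistent

II-4 ∈ {CC Ss Tt, Cc Ss Tt}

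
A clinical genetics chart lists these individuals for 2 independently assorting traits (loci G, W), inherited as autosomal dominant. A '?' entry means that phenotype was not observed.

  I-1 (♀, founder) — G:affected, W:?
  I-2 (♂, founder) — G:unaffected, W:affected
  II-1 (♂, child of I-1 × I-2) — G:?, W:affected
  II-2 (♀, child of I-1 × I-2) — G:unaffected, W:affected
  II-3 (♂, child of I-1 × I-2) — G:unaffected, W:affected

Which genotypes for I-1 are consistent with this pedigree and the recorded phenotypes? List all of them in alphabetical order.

I-1 ∈ {Gg WW, Gg Ww, Gg ww}

G/I-1 aff ·: Gg
G/I-2 un ·: gg
G/II-1 ? I-1×I-2: gg|Gg
G/II-2 un I-1×I-2: gg
G/II-3 un I-1×I-2: gg
⇒ G over [I-1,I-2,II-1,II-2,II-3]: 2 consistent
W/I-1 ? ·: ww|Ww|WW
W/I-2 aff ·: Ww|WW
W/II-1 aff I-1×I-2: Ww|WW
W/II-2 aff I-1×I-2: Ww|WW
W/II-3 aff I-1×I-2: Ww|WW
⇒ W over [I-1,I-2,II-1,II-2,II-3]: 27 consistent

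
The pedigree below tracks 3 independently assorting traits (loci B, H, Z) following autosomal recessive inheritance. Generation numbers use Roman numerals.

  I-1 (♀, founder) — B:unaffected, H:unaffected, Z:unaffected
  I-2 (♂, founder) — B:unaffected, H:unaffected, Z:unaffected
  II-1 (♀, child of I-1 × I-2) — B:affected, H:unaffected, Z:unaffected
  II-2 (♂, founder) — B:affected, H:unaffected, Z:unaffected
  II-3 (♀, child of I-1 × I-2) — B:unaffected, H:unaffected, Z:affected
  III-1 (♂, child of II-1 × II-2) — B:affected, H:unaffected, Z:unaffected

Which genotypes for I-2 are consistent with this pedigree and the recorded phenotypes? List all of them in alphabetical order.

I-2 ∈ {Bb HH Zz, Bb Hh Zz}

B/I-1 un ·: Bb
B/I-2 un ·: Bb
B/II-1 aff I-1×I-2: bb
B/II-2 aff ·: bb
B/II-3 un I-1×I-2: BB|Bb
B/III-1 aff II-1×II-2: bb
⇒ B over [I-1,I-2,II-1,II-2,II-3,III-1]: 2 consistent
H/I-1 un ·: HH|Hh
H/I-2 un ·: HH|Hh
H/II-1 un I-1×I-2: HH|Hh
H/II-2 un ·: HH|Hh
H/II-3 un I-1×I-2: HH|Hh
H/III-1 un II-1×II-2: HH|Hh
⇒ H over [I-1,I-2,II-1,II-2,II-3,III-1]: 45 consistent
Z/I-1 un ·: Zz
Z/I-2 un ·: Zz
Z/II-1 un I-1×I-2: ZZ|Zz
Z/II-2 un ·: ZZ|Zz
Z/II-3 aff I-1×I-2: zz
Z/III-1 un II-1×II-2: ZZ|Zz
⇒ Z over [I-1,I-2,II-1,II-2,II-3,III-1]: 7 consistent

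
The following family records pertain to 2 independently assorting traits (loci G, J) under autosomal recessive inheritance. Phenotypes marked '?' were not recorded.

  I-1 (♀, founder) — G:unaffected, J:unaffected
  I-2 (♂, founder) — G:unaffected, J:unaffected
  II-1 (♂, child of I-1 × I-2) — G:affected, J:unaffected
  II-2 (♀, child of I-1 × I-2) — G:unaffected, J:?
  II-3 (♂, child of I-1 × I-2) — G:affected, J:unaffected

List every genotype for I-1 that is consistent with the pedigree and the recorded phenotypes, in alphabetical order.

I-1 ∈ {Gg JJ, Gg Jj}

G/I-1 un ·: Gg
G/I-2 un ·: Gg
G/II-1 aff I-1×I-2: gg
G/II-2 un I-1×I-2: GG|Gg
G/II-3 aff I-1×I-2: gg
⇒ G over [I-1,I-2,II-1,II-2,II-3]: 2 consistent
J/I-1 un ·: JJ|Jj
J/I-2 un ·: JJ|Jj
J/II-1 un I-1×I-2: JJ|Jj
J/II-2 ? I-1×I-2: JJ|Jj|jj
J/II-3 un I-1×I-2: JJ|Jj
⇒ J over [I-1,I-2,II-1,II-2,II-3]: 29 consistent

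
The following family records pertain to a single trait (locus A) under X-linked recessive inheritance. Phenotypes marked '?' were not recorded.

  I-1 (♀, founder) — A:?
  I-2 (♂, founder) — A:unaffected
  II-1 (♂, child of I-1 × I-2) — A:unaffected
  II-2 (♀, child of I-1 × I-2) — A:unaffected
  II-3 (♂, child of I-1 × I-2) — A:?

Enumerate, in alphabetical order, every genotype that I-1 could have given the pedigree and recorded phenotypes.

I-1 ∈ {X^AX^A, X^AX^a}

A/I-1 ? ·: X^AX^A|X^AX^a
A/I-2 un ·: X^AY
A/II-1 un I-1×I-2: X^AY
A/II-2 un I-1×I-2: X^AX^A|X^AX^a
A/II-3 ? I-1×I-2: X^AY|X^aY
⇒ A over [I-1,I-2,II-1,II-2,II-3]: 5 consistent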